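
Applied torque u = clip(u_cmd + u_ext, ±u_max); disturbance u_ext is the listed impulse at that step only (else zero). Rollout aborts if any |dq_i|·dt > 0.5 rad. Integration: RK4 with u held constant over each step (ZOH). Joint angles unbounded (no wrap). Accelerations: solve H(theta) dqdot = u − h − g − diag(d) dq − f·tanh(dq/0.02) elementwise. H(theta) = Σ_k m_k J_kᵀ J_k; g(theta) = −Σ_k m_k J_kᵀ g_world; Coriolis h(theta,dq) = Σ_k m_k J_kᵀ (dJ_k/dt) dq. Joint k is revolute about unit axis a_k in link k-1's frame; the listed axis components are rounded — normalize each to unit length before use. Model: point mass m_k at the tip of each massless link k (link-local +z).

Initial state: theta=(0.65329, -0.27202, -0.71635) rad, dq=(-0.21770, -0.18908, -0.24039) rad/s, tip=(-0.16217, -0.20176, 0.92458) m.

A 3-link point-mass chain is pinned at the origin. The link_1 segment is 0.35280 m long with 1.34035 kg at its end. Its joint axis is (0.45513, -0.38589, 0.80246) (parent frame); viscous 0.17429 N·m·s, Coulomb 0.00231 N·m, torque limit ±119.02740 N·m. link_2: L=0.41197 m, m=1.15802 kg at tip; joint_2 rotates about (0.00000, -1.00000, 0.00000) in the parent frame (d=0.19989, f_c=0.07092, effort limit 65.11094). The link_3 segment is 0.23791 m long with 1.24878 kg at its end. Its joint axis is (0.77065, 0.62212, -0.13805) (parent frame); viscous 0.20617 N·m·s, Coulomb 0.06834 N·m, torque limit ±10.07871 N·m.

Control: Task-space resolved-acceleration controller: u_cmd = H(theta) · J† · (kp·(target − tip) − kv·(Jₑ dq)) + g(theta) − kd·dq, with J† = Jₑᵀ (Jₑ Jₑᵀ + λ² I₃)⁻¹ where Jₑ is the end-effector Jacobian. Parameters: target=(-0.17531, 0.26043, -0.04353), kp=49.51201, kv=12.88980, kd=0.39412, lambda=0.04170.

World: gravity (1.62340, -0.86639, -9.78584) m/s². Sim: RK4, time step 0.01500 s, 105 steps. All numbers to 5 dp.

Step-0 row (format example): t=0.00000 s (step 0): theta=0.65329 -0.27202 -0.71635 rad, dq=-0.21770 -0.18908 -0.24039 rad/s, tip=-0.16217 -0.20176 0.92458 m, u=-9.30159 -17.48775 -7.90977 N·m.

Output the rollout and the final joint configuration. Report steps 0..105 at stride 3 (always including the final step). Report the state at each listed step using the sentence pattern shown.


t=0.04500 s (step 3): theta=0.70658 -0.39793 -0.97976 rad, dq=1.70718 -4.19277 -8.65139 rad/s, tip=-0.15739 -0.17960 0.89265 m, u=-11.11002 -7.17164 -2.14316 N·m.
t=0.09000 s (step 6): theta=0.75506 -0.58114 -1.38256 rad, dq=0.16745 -3.59694 -9.06980 rad/s, tip=-0.14524 -0.14528 0.82704 m, u=-8.20267 -0.23785 -0.27022 N·m.
t=0.13500 s (step 9): theta=0.70692 -0.69563 -1.78820 rad, dq=-2.33828 -1.30875 -8.93542 rad/s, tip=-0.12749 -0.10527 0.75054 m, u=-2.93000 6.64159 1.47615 N·m.
t=0.18000 s (step 12): theta=0.55184 -0.68625 -2.17560 rad, dq=-4.39861 1.78442 -8.18562 rad/s, tip=-0.10452 -0.06655 0.67598 m, u=2.34907 12.99880 2.71327 N·m.
t=0.22500 s (step 15): theta=0.32851 -0.53101 -2.51501 rad, dq=-5.31621 5.10518 -6.83151 rad/s, tip=-0.08278 -0.03314 0.61367 m, u=6.07301 16.94673 3.31717 N·m.
t=0.27000 s (step 18): theta=0.09242 -0.22998 -2.78391 rad, dq=-5.00155 8.19927 -5.05764 rad/s, tip=-0.07409 -0.00399 0.56664 m, u=5.36314 17.48143 3.10155 N·m.
t=0.31500 s (step 21): theta=-0.11346 0.19808 -2.96677 rad, dq=-4.11781 10.67495 -3.01581 rad/s, tip=-0.08746 0.02742 0.52475 m, u=-0.60950 11.49177 1.74152 N·m.
t=0.36000 s (step 24): theta=-0.27782 0.70354 -3.05000 rad, dq=-3.17991 11.40725 -0.59292 rad/s, tip=-0.11382 0.06589 0.46429 m, u=-1.93024 -3.05848 -0.88376 N·m.
t=0.40500 s (step 27): theta=-0.39455 1.17725 -3.01506 rad, dq=-1.97263 9.28425 2.08053 rad/s, tip=-0.12702 0.10153 0.37730 m, u=4.64735 -16.32973 -3.41025 N·m.
t=0.45000 s (step 30): theta=-0.45282 1.52009 -2.88015 rad, dq=-0.66282 6.02163 3.60898 rad/s, tip=-0.12080 0.12472 0.28884 m, u=5.75519 -18.30647 -3.95570 N·m.
t=0.49500 s (step 33): theta=-0.46122 1.73402 -2.71414 rad, dq=0.20338 3.66858 3.59620 rad/s, tip=-0.11148 0.13860 0.21936 m, u=3.17023 -15.48364 -3.13094 N·m.
t=0.54000 s (step 36): theta=-0.44225 1.86517 -2.56365 rad, dq=0.57551 2.27582 3.06495 rad/s, tip=-0.10740 0.14791 0.16970 m, u=1.04548 -12.78670 -2.28331 N·m.
t=0.58500 s (step 39): theta=-0.41452 1.94771 -2.43752 rad, dq=0.61966 1.45694 2.55368 rad/s, tip=-0.10823 0.15537 0.13423 m, u=-0.09087 -10.94029 -1.76528 N·m.
t=0.63000 s (step 42): theta=-0.38917 2.00135 -2.33181 rad, dq=0.48989 0.96363 2.15991 rad/s, tip=-0.11188 0.16230 0.10792 m, u=-0.53208 -9.78010 -1.49495 N·m.
t=0.67500 s (step 45): theta=-0.37144 2.03734 -2.24156 rad, dq=0.29407 0.65740 1.86208 rad/s, tip=-0.11674 0.16922 0.08750 m, u=-0.56617 -9.07829 -1.35347 N·m.
t=0.72000 s (step 48): theta=-0.36271 2.06221 -2.16319 rad, dq=0.09641 0.46051 1.62813 rad/s, tip=-0.12184 0.17622 0.07103 m, u=-0.38558 -8.66280 -1.26616 N·m.
t=0.76500 s (step 51): theta=-0.36227 2.07981 -2.09435 rad, dq=-0.07086 0.32950 1.43615 rad/s, tip=-0.12668 0.18325 0.05738 m, u=-0.10994 -8.42166 -1.19647 N·m.
t=0.81000 s (step 54): theta=-0.36843 2.09251 -2.03346 rad, dq=-0.19655 0.24012 1.27350 rad/s, tip=-0.13105 0.19018 0.04587 m, u=0.19162 -8.28737 -1.12979 N·m.
t=0.85500 s (step 57): theta=-0.37930 2.10185 -1.97937 rad, dq=-0.28122 0.17847 1.13310 rad/s, tip=-0.13492 0.19689 0.03605 m, u=0.48238 -8.22068 -1.06204 N·m.
t=0.90000 s (step 60): theta=-0.39317 2.10887 -1.93117 rad, dq=-0.33056 0.13602 1.01070 rad/s, tip=-0.13830 0.20326 0.02760 m, u=0.74333 -8.19834 -0.99343 N·m.
t=0.94500 s (step 63): theta=-0.40861 2.11430 -1.88814 rad, dq=-0.35224 0.10711 0.90341 rad/s, tip=-0.14125 0.20922 0.02029 m, u=0.96750 -8.20572 -0.92547 N·m.
t=0.99000 s (step 66): theta=-0.42454 2.11865 -1.84964 rad, dq=-0.35383 0.08768 0.80903 rad/s, tip=-0.14383 0.21472 0.01391 m, u=1.15473 -8.23275 -0.85972 N·m.
t=1.03500 s (step 69): theta=-0.44023 2.12229 -1.81513 rad, dq=-0.34185 0.07474 0.72575 rad/s, tip=-0.14610 0.21973 0.00832 m, u=1.30837 -8.27207 -0.79739 N·m.
t=1.08000 s (step 72): theta=-0.45517 2.12544 -1.78415 rad, dq=-0.32147 0.06609 0.65207 rad/s, tip=-0.14811 0.22425 0.00339 m, u=1.43316 -8.31821 -0.73923 N·m.
t=1.12500 s (step 75): theta=-0.46908 2.12828 -1.75630 rad, dq=-0.29650 0.06017 0.58669 rad/s, tip=-0.14992 0.22829 -0.00097 m, u=1.53404 -8.36711 -0.68561 N·m.
t=1.17000 s (step 78): theta=-0.48181 2.13088 -1.73122 rad, dq=-0.26963 0.05588 0.52852 rad/s, tip=-0.15155 0.23189 -0.00485 m, u=1.61555 -8.41594 -0.63663 N·m.
t=1.21500 s (step 81): theta=-0.49333 2.13332 -1.70861 rad, dq=-0.24265 0.05250 0.47663 rad/s, tip=-0.15303 0.23508 -0.00831 m, u=1.68155 -8.46282 -0.59217 N·m.
t=1.26000 s (step 84): theta=-0.50366 2.13561 -1.68822 rad, dq=-0.21669 0.04959 0.43026 rad/s, tip=-0.15440 0.23788 -0.01140 m, u=1.73524 -8.50665 -0.55201 N·m.
t=1.30500 s (step 87): theta=-0.51285 2.13778 -1.66980 rad, dq=-0.19241 0.04690 0.38871 rad/s, tip=-0.15566 0.24035 -0.01417 m, u=1.77916 -8.54688 -0.51584 N·m.
t=1.35000 s (step 90): theta=-0.52100 2.13983 -1.65315 rad, dq=-0.17013 0.04429 0.35144 rad/s, tip=-0.15683 0.24252 -0.01666 m, u=1.81531 -8.58336 -0.48331 N·m.
t=1.39500 s (step 93): theta=-0.52819 2.14177 -1.63810 rad, dq=-0.14998 0.04170 0.31795 rad/s, tip=-0.15792 0.24443 -0.01889 m, u=1.84526 -8.61620 -0.45409 N·m.
t=1.44000 s (step 96): theta=-0.53453 2.14359 -1.62447 rad, dq=-0.13193 0.03914 0.28781 rad/s, tip=-0.15893 0.24610 -0.02090 m, u=1.87022 -8.64565 -0.42784 N·m.
t=1.48500 s (step 99): theta=-0.54010 2.14529 -1.61214 rad, dq=-0.11589 0.03661 0.26066 rad/s, tip=-0.15988 0.24757 -0.02270 m, u=1.89114 -8.67204 -0.40426 N·m.
t=1.53000 s (step 102): theta=-0.54498 2.14688 -1.60096 rad, dq=-0.10170 0.03415 0.23618 rad/s, tip=-0.16077 0.24886 -0.02432 m, u=1.90878 -8.69573 -0.38306 N·m.
t=1.57500 s (step 105): theta=-0.54927 2.14836 -1.59084 rad, dq=-0.08921 0.03177 0.21410 rad/s, tip=-0.16160 0.24999 -0.02578 m.
final theta (rad): -0.54927 2.14836 -1.59084


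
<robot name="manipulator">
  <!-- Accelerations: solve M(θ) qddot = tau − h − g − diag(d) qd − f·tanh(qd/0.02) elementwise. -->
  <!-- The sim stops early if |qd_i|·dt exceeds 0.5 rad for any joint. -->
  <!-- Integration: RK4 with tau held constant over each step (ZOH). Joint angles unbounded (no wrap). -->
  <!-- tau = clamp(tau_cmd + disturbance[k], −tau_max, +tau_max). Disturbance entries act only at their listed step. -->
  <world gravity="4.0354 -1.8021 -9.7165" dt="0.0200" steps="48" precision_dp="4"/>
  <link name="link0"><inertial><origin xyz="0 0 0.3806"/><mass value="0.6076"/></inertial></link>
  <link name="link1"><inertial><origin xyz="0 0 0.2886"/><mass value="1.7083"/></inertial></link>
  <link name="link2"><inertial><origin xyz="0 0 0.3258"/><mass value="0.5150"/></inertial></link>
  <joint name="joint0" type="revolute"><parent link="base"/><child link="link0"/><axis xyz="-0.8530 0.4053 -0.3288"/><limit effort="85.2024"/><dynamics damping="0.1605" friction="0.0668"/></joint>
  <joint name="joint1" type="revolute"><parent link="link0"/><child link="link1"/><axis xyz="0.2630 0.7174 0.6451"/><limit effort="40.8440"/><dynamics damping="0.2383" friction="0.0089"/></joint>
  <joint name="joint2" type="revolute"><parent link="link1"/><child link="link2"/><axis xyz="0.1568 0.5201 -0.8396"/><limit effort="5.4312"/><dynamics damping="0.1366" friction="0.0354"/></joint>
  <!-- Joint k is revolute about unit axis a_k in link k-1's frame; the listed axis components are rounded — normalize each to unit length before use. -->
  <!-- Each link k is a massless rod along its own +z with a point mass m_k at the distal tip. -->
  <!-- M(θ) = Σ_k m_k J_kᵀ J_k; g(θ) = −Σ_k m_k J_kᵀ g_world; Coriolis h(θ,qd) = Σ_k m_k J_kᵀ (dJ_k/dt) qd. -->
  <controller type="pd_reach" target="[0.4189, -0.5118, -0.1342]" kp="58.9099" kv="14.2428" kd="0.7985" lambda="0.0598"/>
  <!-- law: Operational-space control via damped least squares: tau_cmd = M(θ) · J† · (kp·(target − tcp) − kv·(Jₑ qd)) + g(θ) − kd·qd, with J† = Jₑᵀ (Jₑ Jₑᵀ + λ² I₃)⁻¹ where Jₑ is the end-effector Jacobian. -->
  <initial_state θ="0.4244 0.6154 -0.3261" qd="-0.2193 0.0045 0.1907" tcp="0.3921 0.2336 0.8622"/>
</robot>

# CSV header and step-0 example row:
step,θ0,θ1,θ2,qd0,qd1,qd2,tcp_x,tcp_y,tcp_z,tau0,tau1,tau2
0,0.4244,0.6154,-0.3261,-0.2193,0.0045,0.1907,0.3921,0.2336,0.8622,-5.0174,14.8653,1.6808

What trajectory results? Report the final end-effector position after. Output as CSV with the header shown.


step,θ0,θ1,θ2,qd0,qd1,qd2,tcp_x,tcp_y,tcp_z,tau0,tau1,tau2
1,0.4165,0.6444,-0.3501,-0.5815,2.8404,-2.3431,0.3966,0.2243,0.8605,-1.0259,8.3725,2.8776
2,0.4017,0.7108,-0.3638,-0.9156,3.8680,0.7527,0.4145,0.2069,0.8509,-7.4432,1.9046,-0.7427
3,0.3807,0.8033,-0.3789,-1.2152,5.3604,-2.0684,0.4392,0.1849,0.8347,-6.4655,-1.1606,1.3565
4,0.3520,0.9118,-0.3860,-1.6743,5.5837,1.0741,0.4669,0.1615,0.8124,-16.0861,-5.9268,-1.8968
5,0.3127,1.0338,-0.3919,-2.2793,6.6146,-1.5505,0.4935,0.1378,0.7852,-17.8838,-8.2510,0.3481
6,0.2586,1.1657,-0.3905,-3.1576,6.6775,1.3521,0.5159,0.1155,0.7547,-30.5689,-12.9940,-2.4475
7,0.1823,1.3101,-0.3850,-4.5174,7.7926,-0.8332,0.5309,0.0950,0.7226,-33.2884,-14.8173,-0.3470
8,0.0761,1.4676,-0.3758,-6.0949,7.9917,1.4047,0.5344,0.0779,0.6925,-27.8761,-12.6137,-2.1572
9,-0.0579,1.6358,-0.3814,-7.2328,8.6413,-1.7710,0.5232,0.0658,0.6687,6.1325,-1.6788,0.8334
10,-0.1901,1.7860,-0.4061,-5.9498,6.3660,-0.4934,0.5014,0.0590,0.6553,18.5420,3.5287,-0.8993
11,-0.2929,1.9024,-0.4491,-4.3563,5.2563,-3.4683,0.4791,0.0551,0.6484,15.0322,2.7194,1.0871
12,-0.3660,1.9895,-0.4961,-2.9881,3.5518,-1.3397,0.4611,0.0535,0.6437,8.2616,1.3523,-1.3099
13,-0.4195,2.0603,-0.5526,-2.3726,3.4847,-4.1171,0.4473,0.0526,0.6385,2.7665,-0.4680,0.9093
14,-0.4617,2.1196,-0.6114,-1.8592,2.5101,-1.9213,0.4361,0.0519,0.6332,-0.9721,-1.2403,-1.2762
15,-0.4981,2.1712,-0.6729,-1.7843,2.6069,-4.1011,0.4265,0.0505,0.6276,-3.4781,-2.1814,0.6391
16,-0.5325,2.2167,-0.7384,-1.6680,1.9842,-2.5722,0.4178,0.0476,0.6220,-4.7421,-2.3911,-0.8239
17,-0.5669,2.2560,-0.8030,-1.7710,1.9248,-3.8278,0.4094,0.0429,0.6168,-5.4216,-2.6927,0.3530
18,-0.6028,2.2902,-0.8716,-1.8292,1.5110,-3.0988,0.4012,0.0357,0.6117,-5.4204,-2.6309,-0.3110
19,-0.6408,2.3184,-0.9387,-1.9729,1.3080,-3.5946,0.3930,0.0261,0.6072,-5.1533,-2.5719,0.2103
20,-0.6815,2.3414,-1.0077,-2.0958,0.9939,-3.3402,0.3850,0.0140,0.6027,-4.5725,-2.3679,0.0309
21,-0.7248,2.3587,-1.0755,-2.2398,0.7383,-3.4453,0.3771,-0.0007,0.5985,-3.8792,-2.1348,0.2128
22,-0.7708,2.3707,-1.1432,-2.3745,0.4680,-3.3394,0.3694,-0.0177,0.5942,-3.0791,-1.8478,0.2019
23,-0.8196,2.3776,-1.2095,-2.5090,0.2195,-3.2930,0.3620,-0.0370,0.5897,-2.2521,-1.5366,0.2593
24,-0.8710,2.3796,-1.2743,-2.6380,-0.0158,-3.1904,0.3550,-0.0585,0.5849,-1.4157,-1.2038,0.2698
25,-0.9250,2.3771,-1.3370,-2.7640,-0.2292,-3.0814,0.3485,-0.0818,0.5795,-0.5969,-0.8616,0.2801
26,-0.9815,2.3706,-1.3973,-2.8870,-0.4222,-2.9473,0.3424,-0.1068,0.5733,0.1957,-0.5049,0.2708
27,-1.0404,2.3604,-1.4547,-3.0088,-0.5924,-2.7987,0.3369,-0.1333,0.5662,0.9562,-0.1359,0.2503
28,-1.1017,2.3471,-1.5091,-3.1314,-0.7382,-2.6342,0.3319,-0.1611,0.5580,1.6853,0.2448,0.2163
29,-1.1656,2.3311,-1.5601,-3.2565,-0.8588,-2.4567,0.3276,-0.1900,0.5484,2.3860,0.6376,0.1703
30,-1.2319,2.3130,-1.6074,-3.3856,-0.9536,-2.2676,0.3239,-0.2196,0.5373,3.0632,1.0436,0.1126
31,-1.3009,2.2932,-1.6509,-3.5196,-1.0224,-2.0686,0.3209,-0.2498,0.5246,3.7233,1.4643,0.0443
32,-1.3727,2.2723,-1.6903,-3.6591,-1.0655,-1.8616,0.3186,-0.2803,0.5100,4.3730,1.9012,-0.0336
33,-1.4473,2.2508,-1.7256,-3.8035,-1.0835,-1.6484,0.3172,-0.3108,0.4933,5.0200,2.3558,-0.1196
34,-1.5248,2.2292,-1.7565,-3.9517,-1.0773,-1.4313,0.3167,-0.3409,0.4746,5.6717,2.8295,-0.2124
35,-1.6053,2.2079,-1.7831,-4.1012,-1.0487,-1.2125,0.3172,-0.3703,0.4537,6.3357,3.3229,-0.3099
36,-1.6888,2.1875,-1.8053,-4.2485,-0.9994,-0.9949,0.3188,-0.3985,0.4306,7.0188,3.8355,-0.4103
37,-1.7751,2.1682,-1.8232,-4.3892,-0.9321,-0.7814,0.3215,-0.4252,0.4053,7.7259,4.3655,-0.5112
38,-1.8642,2.1504,-1.8369,-4.5175,-0.8495,-0.5754,0.3255,-0.4500,0.3781,8.4584,4.9084,-0.6101
39,-1.9556,2.1343,-1.8466,-4.6273,-0.7547,-0.3802,0.3307,-0.4725,0.3492,9.2125,5.4569,-0.7045
40,-2.0490,2.1203,-1.8525,-4.7119,-0.6510,-0.1995,0.3373,-0.4922,0.3189,9.9772,5.9998,-0.7919
41,-2.1438,2.1084,-1.8549,-4.7651,-0.5416,-0.0370,0.3450,-0.5090,0.2876,10.7337,6.5226,-0.8694
42,-2.2393,2.0987,-1.8546,-4.7804,-0.4342,0.0549,0.3539,-0.5226,0.2559,11.4524,7.0100,-0.8863
43,-2.3347,2.0912,-1.8525,-4.7555,-0.3246,0.1589,0.3638,-0.5328,0.2242,12.0984,7.4373,-0.9251
44,-2.4291,2.0858,-1.8483,-4.6885,-0.2148,0.2613,0.3744,-0.5398,0.1931,12.6468,7.7878,-0.9725
45,-2.5219,2.0826,-1.8424,-4.5787,-0.1095,0.3308,0.3854,-0.5437,0.1632,13.0696,8.0477,-0.9980
46,-2.6120,2.0814,-1.8353,-4.4284,-0.0093,0.3807,0.3965,-0.5449,0.1349,13.3418,8.2047,-1.0143
47,-2.6987,2.0822,-1.8274,-4.2405,0.0821,0.4076,0.4075,-0.5437,0.1085,13.4493,8.2591,-1.0179
48,-2.7814,2.0847,-1.8191,-4.0218,0.1666,0.4195,0.4180,-0.5406,0.0843,,,
# final tcp position (m): 0.4180 -0.5406 0.0843


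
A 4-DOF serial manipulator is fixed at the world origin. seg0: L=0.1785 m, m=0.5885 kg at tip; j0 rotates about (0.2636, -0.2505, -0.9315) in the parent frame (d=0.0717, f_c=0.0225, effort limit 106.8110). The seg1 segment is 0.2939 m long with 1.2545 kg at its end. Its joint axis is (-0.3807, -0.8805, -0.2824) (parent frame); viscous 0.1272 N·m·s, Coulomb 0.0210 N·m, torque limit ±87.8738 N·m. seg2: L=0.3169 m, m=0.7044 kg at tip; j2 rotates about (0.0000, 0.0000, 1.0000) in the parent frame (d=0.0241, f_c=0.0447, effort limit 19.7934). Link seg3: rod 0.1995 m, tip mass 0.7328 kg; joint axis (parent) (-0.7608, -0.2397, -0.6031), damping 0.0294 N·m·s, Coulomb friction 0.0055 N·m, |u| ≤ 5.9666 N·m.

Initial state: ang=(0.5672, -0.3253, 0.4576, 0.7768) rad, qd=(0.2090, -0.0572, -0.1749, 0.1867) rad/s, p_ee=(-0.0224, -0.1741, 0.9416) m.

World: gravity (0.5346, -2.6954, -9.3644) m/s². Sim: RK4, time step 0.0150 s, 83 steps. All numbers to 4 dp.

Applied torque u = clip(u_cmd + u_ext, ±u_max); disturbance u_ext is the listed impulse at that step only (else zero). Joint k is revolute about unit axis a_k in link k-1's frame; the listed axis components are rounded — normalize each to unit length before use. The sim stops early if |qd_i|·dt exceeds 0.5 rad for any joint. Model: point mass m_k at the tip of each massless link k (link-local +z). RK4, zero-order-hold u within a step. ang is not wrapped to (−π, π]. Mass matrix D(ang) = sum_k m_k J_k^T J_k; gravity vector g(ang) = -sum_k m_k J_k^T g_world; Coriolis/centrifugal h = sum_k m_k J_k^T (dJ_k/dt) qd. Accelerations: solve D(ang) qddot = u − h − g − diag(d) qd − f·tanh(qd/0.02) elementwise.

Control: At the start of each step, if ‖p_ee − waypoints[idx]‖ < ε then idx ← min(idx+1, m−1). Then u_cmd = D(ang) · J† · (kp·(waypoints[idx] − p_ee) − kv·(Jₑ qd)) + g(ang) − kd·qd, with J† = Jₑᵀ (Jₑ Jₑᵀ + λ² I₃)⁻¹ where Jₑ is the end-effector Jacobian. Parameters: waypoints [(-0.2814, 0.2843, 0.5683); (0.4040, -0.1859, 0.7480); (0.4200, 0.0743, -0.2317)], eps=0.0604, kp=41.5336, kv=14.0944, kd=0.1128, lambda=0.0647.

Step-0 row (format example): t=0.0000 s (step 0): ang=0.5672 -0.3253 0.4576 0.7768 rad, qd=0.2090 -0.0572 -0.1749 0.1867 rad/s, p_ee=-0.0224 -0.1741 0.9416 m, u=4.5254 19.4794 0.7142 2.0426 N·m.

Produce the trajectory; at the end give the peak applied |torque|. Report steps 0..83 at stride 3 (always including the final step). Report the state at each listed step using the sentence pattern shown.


t=0.0450 s (step 3): ang=0.6005 -0.3225 0.4569 0.9009 rad, qd=1.1917 0.2041 0.0776 4.5330 rad/s, p_ee=-0.0329 -0.1614 0.9344 m, u=2.4077 12.9248 0.4525 0.5939 N·m.
t=0.0900 s (step 6): ang=0.6681 -0.3045 0.4623 1.1302 rad, qd=1.7711 0.6088 0.2270 5.3978 rad/s, p_ee=-0.0536 -0.1343 0.9180 m, u=0.8171 11.1214 0.3877 -0.0443 N·m.
t=0.1350 s (step 9): ang=0.7565 -0.2673 0.4779 1.3670 rad, qd=2.1447 1.0373 0.4592 5.0439 rad/s, p_ee=-0.0788 -0.1034 0.8965 m, u=-0.4123 9.9218 0.3190 -0.3872 N·m.
t=0.1800 s (step 12): ang=0.8605 -0.2124 0.5021 1.5774 rad, qd=2.4882 1.3817 0.6018 4.2921 rad/s, p_ee=-0.1061 -0.0717 0.8736 m, u=-1.0747 8.7943 0.2518 -0.5663 N·m.
t=0.2250 s (step 15): ang=0.9819 -0.1450 0.5311 1.7518 rad, qd=2.9343 1.5917 0.6819 3.4646 rad/s, p_ee=-0.1339 -0.0397 0.8516 m, u=-1.3131 7.8368 0.1892 -0.6372 N·m.
t=0.2700 s (step 18): ang=1.1275 -0.0715 0.5638 1.8899 rad, qd=3.5765 1.6480 0.7822 2.6912 rad/s, p_ee=-0.1607 -0.0077 0.8311 m, u=-1.3121 7.1583 0.1362 -0.6478 N·m.
t=0.3150 s (step 21): ang=1.3076 0.0008 0.6031 1.9955 rad, qd=4.4679 1.5377 0.9911 2.0200 rad/s, p_ee=-0.1857 0.0236 0.8122 m, u=-1.1788 6.8392 0.1002 -0.6387 N·m.
t=0.3600 s (step 24): ang=1.5330 0.0643 0.6550 2.0734 rad, qd=5.5770 1.2559 1.3310 1.4608 rad/s, p_ee=-0.2083 0.0537 0.7949 m, u=-0.9550 6.9131 0.0939 -0.6389 N·m.
t=0.4050 s (step 27): ang=1.8097 0.1116 0.7231 2.1288 rad, qd=6.6855 0.8316 1.6776 1.0267 rad/s, p_ee=-0.2283 0.0816 0.7791 m, u=-0.6839 7.2494 0.1352 -0.6659 N·m.
t=0.4500 s (step 30): ang=2.1285 0.1384 0.8022 2.1683 rad, qd=7.3735 0.3590 1.7681 0.7552 rad/s, p_ee=-0.2462 0.1069 0.7648 m, u=-0.4081 7.5904 0.2397 -0.7249 N·m.
t=0.4950 s (step 33): ang=2.4625 0.1453 0.8759 2.1997 rad, qd=7.3483 -0.0257 1.4365 0.6672 rad/s, p_ee=-0.2629 0.1298 0.7517 m, u=-0.1071 7.8457 0.3973 -0.8070 N·m.
t=0.5400 s (step 36): ang=2.7818 0.1388 0.9274 2.2306 rad, qd=6.7785 -0.2327 0.8220 0.7211 rad/s, p_ee=-0.2785 0.1516 0.7387 m, u=0.2253 8.0312 0.5630 -0.8940 N·m.
t=0.5850 s (step 39): ang=3.0703 0.1269 0.9500 2.2657 rad, qd=6.0409 -0.2670 0.1873 0.8447 rad/s, p_ee=-0.2923 0.1734 0.7254 m, u=0.5196 8.1412 0.6953 -0.9701 N·m.
t=0.6300 s (step 42): ang=3.3267 0.1165 0.9495 2.3096 rad, qd=5.3647 -0.1845 -0.1341 1.1459 rad/s, p_ee=-0.3025 0.1956 0.7114 m, u=0.6373 7.9534 0.7325 -1.0370 N·m.
t=0.6750 s (step 45): ang=3.5543 0.1116 0.9366 2.3645 rad, qd=4.7705 -0.0219 -0.4371 1.2702 rad/s, p_ee=-0.3078 0.2176 0.6975 m, u=0.6470 7.6003 0.7413 -1.0533 N·m.
t=0.7200 s (step 48): ang=3.7575 0.1152 0.9113 2.4231 rad, qd=4.2710 0.1903 -0.6768 1.3278 rad/s, p_ee=-0.3085 0.2382 0.6848 m, u=0.5549 7.0333 0.7233 -1.0389 N·m.
t=0.7650 s (step 51): ang=3.9397 0.1290 0.8770 2.4836 rad, qd=3.8402 0.4255 -0.8375 1.3582 rad/s, p_ee=-0.3053 0.2562 0.6738 m, u=0.3968 6.2146 0.6709 -0.9936 N·m.
t=0.8100 s (step 54): ang=4.1037 0.1534 0.8370 2.5451 rad, qd=3.4527 0.6589 -0.9360 1.3636 rad/s, p_ee=-0.2993 0.2707 0.6650 m, u=0.2220 5.1737 0.5843 -0.9152 N·m.
t=0.8550 s (step 57): ang=4.2507 0.1879 0.7936 2.6063 rad, qd=3.0866 0.8713 -0.9948 1.3460 rad/s, p_ee=-0.2917 0.2811 0.6584 m, u=0.0701 3.9503 0.4685 -0.8049 N·m.
t=0.9000 s (step 60): ang=4.3814 0.2312 0.7481 2.6663 rad, qd=2.7196 1.0477 -1.0330 1.3120 rad/s, p_ee=-0.2838 0.2874 0.6537 m, u=-0.0403 2.5653 0.3310 -0.6686 N·m.
t=0.9450 s (step 63): ang=4.4950 0.2813 0.7013 2.7248 rad, qd=2.3200 1.1728 -1.0617 1.2692 rad/s, p_ee=-0.2768 0.2901 0.6507 m, u=-0.1135 0.9901 0.1805 -0.5144 N·m.
t=0.9900 s (step 66): ang=4.5891 0.3354 0.6536 2.7812 rad, qd=1.8446 1.2215 -1.0730 1.2149 rad/s, p_ee=-0.2714 0.2896 0.6489 m, u=-0.1749 -0.8829 0.0249 -0.3510 N·m.
t=1.0350 s (step 69): ang=4.6597 0.3891 0.6070 2.8343 rad, qd=1.2816 1.1420 -1.0018 1.1029 rad/s, p_ee=-0.2677 0.2870 0.6480 m, u=-0.2591 -3.1084 -0.1314 -0.1851 N·m.
t=1.0800 s (step 72): ang=4.7053 0.4351 0.5683 2.8792 rad, qd=0.7629 0.8735 -0.7110 0.8294 rad/s, p_ee=-0.2658 0.2830 0.6478 m, u=-0.3363 -5.0196 -0.2785 -0.0286 N·m.
t=1.1250 s (step 75): ang=4.7305 0.4657 0.5470 2.9089 rad, qd=0.3713 0.4825 -0.2610 0.4558 rad/s, p_ee=-0.2655 0.2791 0.6480 m, u=-0.3046 -5.5276 -0.3815 0.0812 N·m.
t=1.1700 s (step 78): ang=4.7391 0.4792 0.5477 2.9276 rad, qd=-0.0151 0.1411 0.2270 0.4076 rad/s, p_ee=-0.2662 0.2762 0.6479 m, u=-0.1997 -5.0543 -0.4302 0.0986 N·m.
t=1.2150 s (step 81): ang=4.7351 0.4792 0.5405 2.9115 rad, qd=-0.1740 -0.1239 -0.8726 -1.4671 rad/s, p_ee=-0.2675 0.2752 0.6483 m, u=-0.0501 -3.8908 -0.2660 0.2670 N·m.
t=1.2450 s (step 83): ang=4.7276 0.4739 0.5320 2.8872 rad, qd=-0.3577 -0.2281 -4.1462 -5.5639 rad/s, p_ee=-0.2685 0.2753 0.6487 m.
max |u| (N·m): 19.4794


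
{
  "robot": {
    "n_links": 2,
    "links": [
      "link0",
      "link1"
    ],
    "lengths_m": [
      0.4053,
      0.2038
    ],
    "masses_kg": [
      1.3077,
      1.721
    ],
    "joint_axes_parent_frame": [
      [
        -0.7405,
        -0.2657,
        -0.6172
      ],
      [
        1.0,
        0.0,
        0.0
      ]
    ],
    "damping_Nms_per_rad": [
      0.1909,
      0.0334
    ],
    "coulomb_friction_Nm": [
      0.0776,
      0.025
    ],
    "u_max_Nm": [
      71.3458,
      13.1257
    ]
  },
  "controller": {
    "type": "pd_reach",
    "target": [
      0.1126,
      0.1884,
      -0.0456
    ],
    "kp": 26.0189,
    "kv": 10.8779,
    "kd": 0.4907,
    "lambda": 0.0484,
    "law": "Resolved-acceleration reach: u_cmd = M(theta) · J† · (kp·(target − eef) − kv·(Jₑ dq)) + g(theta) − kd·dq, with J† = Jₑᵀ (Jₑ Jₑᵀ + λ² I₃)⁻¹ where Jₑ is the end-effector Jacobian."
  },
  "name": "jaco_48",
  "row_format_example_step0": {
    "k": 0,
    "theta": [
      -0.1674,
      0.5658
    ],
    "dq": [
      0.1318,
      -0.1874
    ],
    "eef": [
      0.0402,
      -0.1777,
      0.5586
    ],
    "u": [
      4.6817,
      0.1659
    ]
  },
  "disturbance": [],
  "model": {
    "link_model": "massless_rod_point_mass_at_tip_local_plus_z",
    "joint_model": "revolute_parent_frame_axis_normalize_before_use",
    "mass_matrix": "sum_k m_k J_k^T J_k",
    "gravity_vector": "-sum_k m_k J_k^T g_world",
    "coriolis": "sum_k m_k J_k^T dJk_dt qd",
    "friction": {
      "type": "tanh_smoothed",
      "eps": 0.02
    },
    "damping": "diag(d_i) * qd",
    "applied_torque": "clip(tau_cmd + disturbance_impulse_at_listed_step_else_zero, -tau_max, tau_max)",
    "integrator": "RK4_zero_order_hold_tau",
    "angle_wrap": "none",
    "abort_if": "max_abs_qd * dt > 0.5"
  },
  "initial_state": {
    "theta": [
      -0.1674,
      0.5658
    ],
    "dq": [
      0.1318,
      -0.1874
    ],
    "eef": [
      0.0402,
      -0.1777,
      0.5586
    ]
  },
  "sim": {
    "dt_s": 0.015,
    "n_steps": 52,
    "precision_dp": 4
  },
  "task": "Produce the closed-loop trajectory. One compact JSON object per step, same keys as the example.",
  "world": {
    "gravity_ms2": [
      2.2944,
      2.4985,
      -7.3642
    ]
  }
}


{"k":1,"theta":[-0.1629,0.5698],"dq":[0.4653,0.7168],"eef":[0.0391,-0.1766,0.5587],"u":[4.0225,-0.4241]}
{"k":2,"theta":[-0.1543,0.5847],"dq":[0.6864,1.267],"eef":[0.037,-0.1756,0.558],"u":[3.4929,-0.7352]}
{"k":3,"theta":[-0.1428,0.6063],"dq":[0.8392,1.6153],"eef":[0.0343,-0.1745,0.5567],"u":[3.0524,-0.896]}
{"k":4,"theta":[-0.1294,0.6323],"dq":[0.9495,1.8482],"eef":[0.0311,-0.1732,0.5551],"u":[2.6747,-0.9767]}
{"k":5,"theta":[-0.1145,0.6613],"dq":[1.033,2.0152],"eef":[0.0276,-0.1717,0.5531],"u":[2.3424,-1.0166]}
{"k":6,"theta":[-0.0986,0.6925],"dq":[1.0986,2.1438],"eef":[0.0237,-0.17,0.5509],"u":[2.044,-1.0373]}
{"k":7,"theta":[-0.0817,0.7254],"dq":[1.1518,2.2498],"eef":[0.0197,-0.1682,0.5484],"u":[1.7714,-1.0506]}
{"k":8,"theta":[-0.0641,0.7598],"dq":[1.1957,2.3417],"eef":[0.0154,-0.1661,0.5456],"u":[1.519,-1.0625]}
{"k":9,"theta":[-0.0459,0.7955],"dq":[1.2323,2.4242],"eef":[0.011,-0.1639,0.5426],"u":[1.2826,-1.0766]}
{"k":10,"theta":[-0.0272,0.8324],"dq":[1.263,2.5],"eef":[0.0065,-0.1616,0.5393],"u":[1.0591,-1.0944]}
{"k":11,"theta":[-0.008,0.8704],"dq":[1.2886,2.5706],"eef":[0.0019,-0.159,0.5357],"u":[0.8461,-1.1167]}
{"k":12,"theta":[0.0114,0.9095],"dq":[1.3098,2.6367],"eef":[-0.0027,-0.1563,0.5318],"u":[0.642,-1.144]}
{"k":13,"theta":[0.0312,0.9495],"dq":[1.3269,2.6987],"eef":[-0.0074,-0.1535,0.5276],"u":[0.4454,-1.176]}
{"k":14,"theta":[0.0512,0.9903],"dq":[1.3403,2.7568],"eef":[-0.0121,-0.1505,0.5231],"u":[0.2553,-1.2129]}
{"k":15,"theta":[0.0714,1.0321],"dq":[1.3503,2.811],"eef":[-0.0169,-0.1474,0.5182],"u":[0.071,-1.2544]}
{"k":16,"theta":[0.0917,1.0746],"dq":[1.3572,2.8615],"eef":[-0.0215,-0.1441,0.513],"u":[-0.1082,-1.3003]}
{"k":17,"theta":[0.112,1.1178],"dq":[1.3611,2.9081],"eef":[-0.0261,-0.1407,0.5076],"u":[-0.2827,-1.3502]}
{"k":18,"theta":[0.1324,1.1618],"dq":[1.3622,2.9509],"eef":[-0.0307,-0.1372,0.5017],"u":[-0.4527,-1.404]}
{"k":19,"theta":[0.1529,1.2063],"dq":[1.3607,2.9899],"eef":[-0.0351,-0.1335,0.4956],"u":[-0.6186,-1.4613]}
{"k":20,"theta":[0.1732,1.2514],"dq":[1.3566,3.025],"eef":[-0.0394,-0.1297,0.4892],"u":[-0.7806,-1.5217]}
{"k":21,"theta":[0.1935,1.297],"dq":[1.3503,3.0562],"eef":[-0.0436,-0.1258,0.4824],"u":[-0.9387,-1.5849]}
{"k":22,"theta":[0.2137,1.343],"dq":[1.3416,3.0836],"eef":[-0.0476,-0.1218,0.4754],"u":[-1.0932,-1.6506]}
{"k":23,"theta":[0.2337,1.3894],"dq":[1.3308,3.1072],"eef":[-0.0514,-0.1176,0.4681],"u":[-1.2442,-1.7184]}
{"k":24,"theta":[0.2536,1.4361],"dq":[1.3179,3.1271],"eef":[-0.0551,-0.1133,0.4606],"u":[-1.3916,-1.7877]}
{"k":25,"theta":[0.2732,1.4831],"dq":[1.3031,3.1431],"eef":[-0.0585,-0.1089,0.4528],"u":[-1.5355,-1.8584]}
{"k":26,"theta":[0.2927,1.5303],"dq":[1.2863,3.1555],"eef":[-0.0616,-0.1043,0.4447],"u":[-1.6761,-1.9299]}
{"k":27,"theta":[0.3118,1.5777],"dq":[1.2677,3.1643],"eef":[-0.0645,-0.0997,0.4365],"u":[-1.8132,-2.0017]}
{"k":28,"theta":[0.3307,1.6252],"dq":[1.2473,3.1695],"eef":[-0.0672,-0.095,0.4281],"u":[-1.9471,-2.0736]}
{"k":29,"theta":[0.3492,1.6727],"dq":[1.2252,3.1713],"eef":[-0.0696,-0.0901,0.4196],"u":[-2.0776,-2.145]}
{"k":30,"theta":[0.3674,1.7203],"dq":[1.2014,3.1698],"eef":[-0.0717,-0.0852,0.4109],"u":[-2.2048,-2.2155]}
{"k":31,"theta":[0.3852,1.7678],"dq":[1.1758,3.1651],"eef":[-0.0735,-0.0802,0.4021],"u":[-2.3288,-2.2847]}
{"k":32,"theta":[0.4026,1.8152],"dq":[1.1487,3.1572],"eef":[-0.075,-0.0751,0.3932],"u":[-2.4496,-2.3523]}
{"k":33,"theta":[0.4197,1.8624],"dq":[1.1199,3.1464],"eef":[-0.0762,-0.0699,0.3842],"u":[-2.5672,-2.4178]}
{"k":34,"theta":[0.4362,1.9095],"dq":[1.0895,3.1328],"eef":[-0.0771,-0.0647,0.3752],"u":[-2.6816,-2.4809]}
{"k":35,"theta":[0.4523,1.9564],"dq":[1.0574,3.1165],"eef":[-0.0777,-0.0594,0.3662],"u":[-2.793,-2.5412]}
{"k":36,"theta":[0.4679,2.003],"dq":[1.0237,3.0977],"eef":[-0.0781,-0.0541,0.3572],"u":[-2.9014,-2.5985]}
{"k":37,"theta":[0.483,2.0493],"dq":[0.9883,3.0766],"eef":[-0.0781,-0.0487,0.3482],"u":[-3.007,-2.6525]}
{"k":38,"theta":[0.4975,2.0952],"dq":[0.9512,3.0533],"eef":[-0.0778,-0.0433,0.3393],"u":[-3.1097,-2.7028]}
{"k":39,"theta":[0.5115,2.1408],"dq":[0.9124,3.0281],"eef":[-0.0773,-0.0379,0.3305],"u":[-3.2098,-2.7494]}
{"k":40,"theta":[0.5249,2.186],"dq":[0.8717,3.0011],"eef":[-0.0765,-0.0325,0.3218],"u":[-3.3074,-2.7918]}
{"k":41,"theta":[0.5377,2.2308],"dq":[0.8292,2.9725],"eef":[-0.0754,-0.0271,0.3132],"u":[-3.4027,-2.8302]}
{"k":42,"theta":[0.5498,2.2752],"dq":[0.7847,2.9425],"eef":[-0.0741,-0.0217,0.3047],"u":[-3.4959,-2.8641]}
{"k":43,"theta":[0.5612,2.3191],"dq":[0.7382,2.9114],"eef":[-0.0726,-0.0163,0.2964],"u":[-3.5873,-2.8937]}
{"k":44,"theta":[0.5719,2.3625],"dq":[0.6895,2.8793],"eef":[-0.0708,-0.0109,0.2883],"u":[-3.6771,-2.9187]}
{"k":45,"theta":[0.5818,2.4054],"dq":[0.6385,2.8464],"eef":[-0.0689,-0.0056,0.2804],"u":[-3.7656,-2.9391]}
{"k":46,"theta":[0.591,2.4479],"dq":[0.585,2.813],"eef":[-0.0667,-0.0003,0.2726],"u":[-3.8532,-2.9549]}
{"k":47,"theta":[0.5994,2.4898],"dq":[0.5289,2.7794],"eef":[-0.0644,0.005,0.2651],"u":[-3.9402,-2.966]}
{"k":48,"theta":[0.6068,2.5313],"dq":[0.4699,2.7456],"eef":[-0.0619,0.0102,0.2579],"u":[-4.0271,-2.9725]}
{"k":49,"theta":[0.6134,2.5722],"dq":[0.4077,2.712],"eef":[-0.0593,0.0153,0.2508],"u":[-4.1143,-2.9743]}
{"k":50,"theta":[0.619,2.6126],"dq":[0.3422,2.6788],"eef":[-0.0565,0.0204,0.2441],"u":[-4.2021,-2.9716]}
{"k":51,"theta":[0.6237,2.6526],"dq":[0.2729,2.6462],"eef":[-0.0536,0.0254,0.2376],"u":[-4.2909,-2.9642]}
{"k":52,"theta":[0.6272,2.692],"dq":[0.1996,2.6146],"eef":[-0.0507,0.0304,0.2314]}


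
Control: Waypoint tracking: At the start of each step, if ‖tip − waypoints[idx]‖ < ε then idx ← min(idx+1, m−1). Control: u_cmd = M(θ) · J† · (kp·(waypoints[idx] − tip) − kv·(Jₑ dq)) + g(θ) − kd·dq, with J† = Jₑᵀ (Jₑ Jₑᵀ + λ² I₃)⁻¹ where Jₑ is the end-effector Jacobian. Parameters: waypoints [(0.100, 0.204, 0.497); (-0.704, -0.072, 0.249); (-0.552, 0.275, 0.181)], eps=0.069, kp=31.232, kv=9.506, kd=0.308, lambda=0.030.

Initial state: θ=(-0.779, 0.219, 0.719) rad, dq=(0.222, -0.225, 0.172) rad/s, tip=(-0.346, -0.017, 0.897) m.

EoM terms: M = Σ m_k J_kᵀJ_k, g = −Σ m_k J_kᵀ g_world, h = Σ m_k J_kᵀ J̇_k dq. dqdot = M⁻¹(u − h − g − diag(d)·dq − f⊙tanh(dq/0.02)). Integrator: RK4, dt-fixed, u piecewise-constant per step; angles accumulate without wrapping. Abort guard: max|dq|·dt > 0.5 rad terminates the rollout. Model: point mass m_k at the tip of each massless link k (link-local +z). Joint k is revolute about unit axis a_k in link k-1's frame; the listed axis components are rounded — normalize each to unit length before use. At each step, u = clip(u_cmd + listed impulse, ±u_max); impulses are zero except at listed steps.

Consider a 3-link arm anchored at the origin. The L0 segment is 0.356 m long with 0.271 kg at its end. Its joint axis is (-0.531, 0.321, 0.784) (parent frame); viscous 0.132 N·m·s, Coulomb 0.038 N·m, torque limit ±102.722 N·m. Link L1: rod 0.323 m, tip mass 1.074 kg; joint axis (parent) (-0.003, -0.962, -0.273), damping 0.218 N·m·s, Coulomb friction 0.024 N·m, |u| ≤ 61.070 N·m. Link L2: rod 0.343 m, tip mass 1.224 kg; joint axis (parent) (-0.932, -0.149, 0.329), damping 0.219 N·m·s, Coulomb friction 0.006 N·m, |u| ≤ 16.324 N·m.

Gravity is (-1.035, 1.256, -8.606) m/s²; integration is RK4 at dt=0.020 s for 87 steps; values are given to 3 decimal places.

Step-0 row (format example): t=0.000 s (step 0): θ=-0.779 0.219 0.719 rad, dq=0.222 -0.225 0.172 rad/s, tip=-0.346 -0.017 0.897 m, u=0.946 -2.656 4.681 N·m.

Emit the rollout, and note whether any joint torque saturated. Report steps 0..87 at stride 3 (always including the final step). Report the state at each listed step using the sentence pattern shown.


t=0.060 s (step 3): θ=-0.834 0.161 0.883 rad, dq=-1.414 -1.385 4.183 rad/s, tip=-0.321 -0.007 0.881 m, u=4.674 -3.220 0.858 N·m.
t=0.120 s (step 6): θ=-0.901 0.075 1.141 rad, dq=-0.688 -1.444 4.241 rad/s, tip=-0.286 0.012 0.845 m, u=6.646 -3.916 -0.944 N·m.
t=0.180 s (step 9): θ=-0.910 -0.013 1.380 rad, dq=0.386 -1.518 3.712 rad/s, tip=-0.250 0.036 0.803 m, u=7.205 -4.550 -2.328 N·m.
t=0.240 s (step 12): θ=-0.855 -0.112 1.586 rad, dq=1.406 -1.833 3.199 rad/s, tip=-0.218 0.061 0.763 m, u=7.372 -4.961 -3.299 N·m.
t=0.300 s (step 15): θ=-0.744 -0.237 1.765 rad, dq=2.278 -2.393 2.787 rad/s, tip=-0.187 0.084 0.729 m, u=7.131 -4.788 -3.736 N·m.
t=0.360 s (step 18): θ=-0.587 -0.401 1.923 rad, dq=2.915 -3.040 2.479 rad/s, tip=-0.155 0.103 0.702 m, u=5.782 -3.601 -3.538 N·m.
t=0.420 s (step 21): θ=-0.400 -0.597 2.064 rad, dq=3.248 -3.469 2.239 rad/s, tip=-0.119 0.121 0.682 m, u=2.734 -1.424 -2.703 N·m.
t=0.480 s (step 24): θ=-0.203 -0.807 2.192 rad, dq=3.283 -3.447 2.034 rad/s, tip=-0.079 0.141 0.664 m, u=-1.420 1.046 -1.461 N·m.
t=0.540 s (step 27): θ=-0.012 -1.002 2.309 rad, dq=3.083 -2.997 1.854 rad/s, tip=-0.039 0.167 0.644 m, u=-5.212 3.028 -0.222 N·m.
t=0.600 s (step 30): θ=0.163 -1.162 2.415 rad, dq=2.727 -2.332 1.691 rad/s, tip=-0.004 0.194 0.622 m, u=-7.622 4.219 0.684 N·m.
t=0.660 s (step 33): θ=0.314 -1.281 2.512 rad, dq=2.289 -1.664 1.528 rad/s, tip=0.022 0.218 0.599 m, u=-8.608 4.752 1.166 N·m.
t=0.720 s (step 36): θ=0.437 -1.364 2.598 rad, dq=1.841 -1.104 1.362 rad/s, tip=0.041 0.237 0.577 m, u=-8.660 4.891 1.310 N·m.
t=0.780 s (step 39): θ=0.536 -1.416 2.675 rad, dq=1.440 -0.669 1.204 rad/s, tip=0.054 0.250 0.559 m, u=-8.276 4.836 1.255 N·m.
t=0.840 s (step 42): θ=0.612 -1.446 2.743 rad, dq=1.114 -0.338 1.063 rad/s, tip=0.065 0.257 0.545 m, u=-7.774 4.702 1.109 N·m.
t=0.900 s (step 45): θ=0.671 -1.458 2.803 rad, dq=0.869 -0.083 0.943 rad/s, tip=0.073 0.260 0.534 m, u=-7.308 4.549 0.942 N·m.
t=0.960 s (step 48): θ=0.717 -1.457 2.857 rad, dq=0.684 0.099 0.836 rad/s, tip=0.079 0.261 0.526 m, u=10.564 19.257 -1.251 N·m.
t=1.020 s (step 51): θ=0.947 -1.125 3.033 rad, dq=5.780 9.628 3.248 rad/s, tip=0.050 0.252 0.512 m, u=-3.183 12.328 -2.801 N·m.
t=1.080 s (step 54): θ=1.295 -0.505 3.100 rad, dq=5.282 9.652 -1.233 rad/s, tip=-0.031 0.233 0.474 m, u=-14.828 3.959 -0.338 N·m.
t=1.140 s (step 57): θ=1.531 -0.040 2.930 rad, dq=2.419 6.176 -3.841 rad/s, tip=-0.131 0.199 0.415 m, u=-14.229 2.256 1.441 N·m.
t=1.200 s (step 60): θ=1.557 0.282 2.693 rad, dq=-2.089 4.816 -3.793 rad/s, tip=-0.219 0.169 0.367 m, u=-17.705 5.999 1.239 N·m.
t=1.260 s (step 63): θ=1.329 0.544 2.501 rad, dq=-1.298 3.795 -2.555 rad/s, tip=-0.276 0.170 0.326 m, u=17.692 -12.766 0.590 N·m.
t=1.320 s (step 66): θ=1.509 0.727 2.363 rad, dq=5.592 2.247 -2.159 rad/s, tip=-0.322 0.163 0.300 m, u=-0.269 -2.579 -0.656 N·m.
t=1.380 s (step 69): θ=1.828 0.840 2.233 rad, dq=4.488 1.783 -2.206 rad/s, tip=-0.364 0.132 0.304 m, u=-4.370 2.804 -1.134 N·m.
t=1.440 s (step 72): θ=2.020 0.967 2.096 rad, dq=1.883 2.514 -2.333 rad/s, tip=-0.398 0.100 0.316 m, u=-3.383 2.875 -1.424 N·m.
t=1.500 s (step 75): θ=2.068 1.140 1.954 rad, dq=-0.132 3.211 -2.403 rad/s, tip=-0.427 0.075 0.318 m, u=-1.236 0.978 -1.943 N·m.
t=1.560 s (step 78): θ=2.028 1.343 1.807 rad, dq=-1.074 3.494 -2.496 rad/s, tip=-0.455 0.057 0.309 m, u=0.437 -1.263 -2.627 N·m.
t=1.620 s (step 81): θ=1.954 1.550 1.655 rad, dq=-1.341 3.350 -2.587 rad/s, tip=-0.481 0.041 0.294 m, u=1.475 -3.386 -3.208 N·m.
t=1.680 s (step 84): θ=1.873 1.737 1.499 rad, dq=-1.337 2.869 -2.578 rad/s, tip=-0.504 0.025 0.276 m, u=2.047 -5.199 -3.470 N·m.
t=1.740 s (step 87): θ=1.795 1.890 1.350 rad, dq=-1.235 2.213 -2.397 rad/s, tip=-0.521 0.009 0.257 m.
any joint saturated: no


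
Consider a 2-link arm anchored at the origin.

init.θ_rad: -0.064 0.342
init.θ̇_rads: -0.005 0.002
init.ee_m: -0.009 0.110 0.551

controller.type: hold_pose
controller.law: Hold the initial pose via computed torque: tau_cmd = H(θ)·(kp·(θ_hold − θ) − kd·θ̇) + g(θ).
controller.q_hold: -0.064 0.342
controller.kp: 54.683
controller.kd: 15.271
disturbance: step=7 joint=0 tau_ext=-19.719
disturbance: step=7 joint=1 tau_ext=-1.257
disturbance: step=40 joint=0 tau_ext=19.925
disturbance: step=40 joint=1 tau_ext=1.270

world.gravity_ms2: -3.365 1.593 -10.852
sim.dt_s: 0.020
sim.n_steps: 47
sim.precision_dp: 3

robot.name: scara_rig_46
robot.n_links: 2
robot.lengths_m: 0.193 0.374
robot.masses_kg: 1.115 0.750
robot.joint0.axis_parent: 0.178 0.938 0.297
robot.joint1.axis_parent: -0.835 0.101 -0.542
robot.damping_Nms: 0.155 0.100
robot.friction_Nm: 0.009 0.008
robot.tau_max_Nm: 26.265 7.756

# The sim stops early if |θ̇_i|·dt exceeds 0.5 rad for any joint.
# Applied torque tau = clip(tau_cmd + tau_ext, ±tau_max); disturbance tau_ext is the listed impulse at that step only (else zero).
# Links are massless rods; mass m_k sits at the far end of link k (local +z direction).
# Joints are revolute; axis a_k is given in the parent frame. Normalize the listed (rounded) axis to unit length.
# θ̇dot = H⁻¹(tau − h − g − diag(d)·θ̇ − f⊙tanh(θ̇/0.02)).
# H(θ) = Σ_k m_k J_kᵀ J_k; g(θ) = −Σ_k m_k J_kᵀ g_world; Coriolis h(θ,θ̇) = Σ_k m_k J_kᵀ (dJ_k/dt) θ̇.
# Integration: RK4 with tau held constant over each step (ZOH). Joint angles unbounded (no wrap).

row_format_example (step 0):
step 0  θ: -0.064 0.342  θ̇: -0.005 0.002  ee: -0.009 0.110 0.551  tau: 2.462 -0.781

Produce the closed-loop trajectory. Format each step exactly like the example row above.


step 1  θ: -0.064 0.342  θ̇: -0.003 0.001  ee: -0.009 0.110 0.551  tau: 2.458 -0.781
step 2  θ: -0.064 0.342  θ̇: -0.002 0.001  ee: -0.009 0.110 0.551  tau: 2.455 -0.780
step 3  θ: -0.064 0.342  θ̇: -0.001 0.000  ee: -0.009 0.110 0.551  tau: 2.453 -0.780
step 4  θ: -0.064 0.342  θ̇: -0.001 0.000  ee: -0.009 0.110 0.551  tau: 2.451 -0.780
step 5  θ: -0.064 0.342  θ̇: -0.000 -0.000  ee: -0.009 0.110 0.551  tau: 2.450 -0.780
step 6  θ: -0.064 0.342  θ̇: 0.000 -0.000  ee: -0.009 0.110 0.551  tau: 2.449 -0.780
step 7  θ: -0.064 0.342  θ̇: 0.000 -0.000  ee: -0.009 0.110 0.551  tau: -17.271 -2.037
step 8  θ: -0.082 0.342  θ̇: -1.766 -0.021  ee: -0.017 0.111 0.550  tau: 8.758 -0.345
step 9  θ: -0.111 0.341  θ̇: -1.191 -0.057  ee: -0.032 0.114 0.549  tau: 7.353 -0.377
step 10  θ: -0.131 0.340  θ̇: -0.765 -0.056  ee: -0.041 0.116 0.548  tau: 6.264 -0.432
step 11  θ: -0.143 0.339  θ̇: -0.452 -0.043  ee: -0.047 0.117 0.547  tau: 5.420 -0.489
step 12  θ: -0.150 0.338  θ̇: -0.223 -0.027  ee: -0.050 0.118 0.547  tau: 4.766 -0.540
step 13  θ: -0.153 0.338  θ̇: -0.060 -0.014  ee: -0.052 0.118 0.547  tau: 4.258 -0.583
step 14  θ: -0.153 0.338  θ̇: 0.055 -0.004  ee: -0.052 0.118 0.547  tau: 3.866 -0.618
step 15  θ: -0.151 0.338  θ̇: 0.134 0.002  ee: -0.051 0.118 0.547  tau: 3.565 -0.645
step 16  θ: -0.148 0.338  θ̇: 0.186 0.006  ee: -0.049 0.117 0.547  tau: 3.331 -0.666
step 17  θ: -0.144 0.338  θ̇: 0.218 0.008  ee: -0.047 0.117 0.548  tau: 3.148 -0.682
step 18  θ: -0.139 0.338  θ̇: 0.236 0.009  ee: -0.045 0.116 0.548  tau: 3.006 -0.696
step 19  θ: -0.134 0.338  θ̇: 0.243 0.010  ee: -0.043 0.116 0.548  tau: 2.895 -0.707
step 20  θ: -0.129 0.338  θ̇: 0.243 0.010  ee: -0.041 0.116 0.548  tau: 2.808 -0.716
step 21  θ: -0.125 0.339  θ̇: 0.237 0.010  ee: -0.038 0.115 0.549  tau: 2.739 -0.724
step 22  θ: -0.120 0.339  θ̇: 0.228 0.009  ee: -0.036 0.115 0.549  tau: 2.686 -0.730
step 23  θ: -0.115 0.339  θ̇: 0.217 0.009  ee: -0.034 0.114 0.549  tau: 2.643 -0.736
step 24  θ: -0.111 0.339  θ̇: 0.205 0.009  ee: -0.032 0.114 0.549  tau: 2.610 -0.741
step 25  θ: -0.107 0.339  θ̇: 0.191 0.008  ee: -0.030 0.113 0.549  tau: 2.583 -0.745
step 26  θ: -0.104 0.340  θ̇: 0.178 0.008  ee: -0.028 0.113 0.550  tau: 2.562 -0.749
step 27  θ: -0.100 0.340  θ̇: 0.165 0.008  ee: -0.026 0.113 0.550  tau: 2.545 -0.752
step 28  θ: -0.097 0.340  θ̇: 0.152 0.007  ee: -0.025 0.112 0.550  tau: 2.531 -0.755
step 29  θ: -0.094 0.340  θ̇: 0.140 0.007  ee: -0.023 0.112 0.550  tau: 2.520 -0.758
step 30  θ: -0.091 0.340  θ̇: 0.128 0.006  ee: -0.022 0.112 0.550  tau: 2.511 -0.760
step 31  θ: -0.089 0.340  θ̇: 0.117 0.006  ee: -0.021 0.112 0.550  tau: 2.503 -0.762
step 32  θ: -0.087 0.340  θ̇: 0.107 0.006  ee: -0.020 0.111 0.550  tau: 2.497 -0.764
step 33  θ: -0.085 0.340  θ̇: 0.098 0.006  ee: -0.019 0.111 0.550  tau: 2.492 -0.765
step 34  θ: -0.083 0.341  θ̇: 0.089 0.005  ee: -0.018 0.111 0.550  tau: 2.487 -0.767
step 35  θ: -0.081 0.341  θ̇: 0.081 0.005  ee: -0.017 0.111 0.550  tau: 2.484 -0.768
step 36  θ: -0.080 0.341  θ̇: 0.073 0.005  ee: -0.016 0.111 0.551  tau: 2.481 -0.769
step 37  θ: -0.078 0.341  θ̇: 0.067 0.004  ee: -0.016 0.111 0.551  tau: 2.478 -0.770
step 38  θ: -0.077 0.341  θ̇: 0.061 0.004  ee: -0.015 0.111 0.551  tau: 2.476 -0.771
step 39  θ: -0.076 0.341  θ̇: 0.055 0.004  ee: -0.014 0.111 0.551  tau: 2.474 -0.772
step 40  θ: -0.075 0.341  θ̇: 0.050 0.004  ee: -0.014 0.110 0.551  tau: 22.397 0.498
step 41  θ: -0.056 0.341  θ̇: 1.832 -0.012  ee: -0.005 0.109 0.551  tau: -3.908 -1.169
step 42  θ: -0.025 0.341  θ̇: 1.252 -0.041  ee: 0.010 0.105 0.552  tau: -2.496 -1.056
step 43  θ: -0.004 0.340  θ̇: 0.818 -0.038  ee: 0.020 0.103 0.552  tau: -1.404 -0.992
step 44  θ: 0.009 0.339  θ̇: 0.497 -0.027  ee: 0.026 0.102 0.552  tau: -0.557 -0.953
step 45  θ: 0.016 0.339  θ̇: 0.262 -0.014  ee: 0.030 0.101 0.552  tau: 0.100 -0.926
step 46  θ: 0.020 0.338  θ̇: 0.092 -0.005  ee: 0.032 0.101 0.552  tau: 0.611 -0.904
step 47  θ: 0.020 0.338  θ̇: -0.029 0.001  ee: 0.032 0.101 0.552
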